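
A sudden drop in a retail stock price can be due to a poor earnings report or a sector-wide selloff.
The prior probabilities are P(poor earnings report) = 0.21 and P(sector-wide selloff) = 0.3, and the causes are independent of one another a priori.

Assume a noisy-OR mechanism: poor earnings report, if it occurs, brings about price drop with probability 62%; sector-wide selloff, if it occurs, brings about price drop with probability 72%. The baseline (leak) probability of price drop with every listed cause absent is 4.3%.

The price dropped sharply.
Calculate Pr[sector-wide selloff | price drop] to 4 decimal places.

Pr[sector-wide selloff | price drop] ≈ 0.6623

Under noisy-OR, P(price drop | causes) = 1 − (1−0.043)·∏(1−qᵢ) over the active causes.
By total probability over the 4 (poor earnings report, sector-wide selloff) configurations:
  P(price drop) = 0.043·0.79·0.7 + 0.73204·0.79·0.3 + 0.63634·0.21·0.7 + 0.898175·0.21·0.3
        = 0.023779 + 0.173493 + 0.093542 + 0.056585 = 0.347399
Configurations with sector-wide selloff contribute 0.230078, so
  P(sector-wide selloff | price drop) = 0.230078 / 0.347399 ≈ 0.6623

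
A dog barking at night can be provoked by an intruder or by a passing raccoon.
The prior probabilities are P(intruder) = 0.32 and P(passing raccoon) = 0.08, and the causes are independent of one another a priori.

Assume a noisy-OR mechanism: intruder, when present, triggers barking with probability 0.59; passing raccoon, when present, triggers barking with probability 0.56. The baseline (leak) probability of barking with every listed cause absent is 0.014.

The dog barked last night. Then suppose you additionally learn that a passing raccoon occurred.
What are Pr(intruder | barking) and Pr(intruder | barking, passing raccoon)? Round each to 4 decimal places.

Under noisy-OR, P(barking | causes) = 1 − (1−0.014)·∏(1−qᵢ) over the active causes.
P(barking) = 0.014·0.68·0.92 + 0.56616·0.68·0.08 + 0.59574·0.32·0.92 + 0.822126·0.32·0.08 = 0.008758 + 0.030799 + 0.175386 + 0.021046 = 0.235989
Of this, 0.196432 comes from 0.175386 + 0.021046 (the intruder=true cases).
P(intruder | barking) = 0.196432 / 0.235989 ≈ 0.8324

With the extra evidence:
For the numerator, keep only intruder=true terms: 0.822126·0.32 = 0.263080
Normalizer over all consistent configurations: 0.56616·0.68 + 0.822126·0.32 = 0.648069
Posterior = 0.263080 / 0.648069 ≈ 0.4059
The drop from 0.8324 to 0.4059 is the explaining-away (discounting) effect.

Pr(intruder | barking) ≈ 0.8324; Pr(intruder | barking, passing raccoon) ≈ 0.4059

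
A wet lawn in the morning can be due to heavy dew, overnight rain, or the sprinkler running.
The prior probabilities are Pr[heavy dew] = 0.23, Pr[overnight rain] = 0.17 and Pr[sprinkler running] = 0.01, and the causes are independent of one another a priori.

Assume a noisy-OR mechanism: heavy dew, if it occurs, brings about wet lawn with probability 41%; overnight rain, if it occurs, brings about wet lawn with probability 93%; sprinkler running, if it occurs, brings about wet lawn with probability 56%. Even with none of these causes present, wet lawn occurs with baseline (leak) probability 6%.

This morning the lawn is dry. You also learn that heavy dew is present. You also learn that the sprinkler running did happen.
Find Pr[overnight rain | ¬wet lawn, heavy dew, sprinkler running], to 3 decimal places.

Pr[overnight rain | ¬wet lawn, heavy dew, sprinkler running] ≈ 0.014

Under noisy-OR, P(wet lawn | causes) = 1 − (1−0.06)·∏(1−qᵢ) over the active causes.
By total probability over both values of overnight rain:
  P(¬wet lawn | heavy dew, sprinkler running) = 0.244024×0.83 + 0.017082×0.17
        = 0.202540 + 0.002904 = 0.205444
Configurations with overnight rain contribute 0.002904, so
  P(overnight rain | ¬wet lawn, heavy dew, sprinkler running) = 0.002904 / 0.205444 ≈ 0.014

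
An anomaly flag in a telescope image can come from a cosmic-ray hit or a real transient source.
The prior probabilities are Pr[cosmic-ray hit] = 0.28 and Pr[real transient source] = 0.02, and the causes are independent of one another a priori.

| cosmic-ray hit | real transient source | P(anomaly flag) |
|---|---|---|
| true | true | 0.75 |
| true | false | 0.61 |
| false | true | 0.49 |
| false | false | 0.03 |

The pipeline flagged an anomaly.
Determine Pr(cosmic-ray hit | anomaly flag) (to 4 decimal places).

Enumerate the 4 (cosmic-ray hit, real transient source) configurations and weight by the priors:
  P(anomaly flag) = 0.03*0.72*0.98 + 0.49*0.72*0.02 + 0.61*0.28*0.98 + 0.75*0.28*0.02
        = 0.021168 + 0.007056 + 0.167384 + 0.004200 = 0.199808
Keeping only the cosmic-ray hit-present terms gives 0.171584, so
  P(cosmic-ray hit | anomaly flag) = 0.171584 / 0.199808 ≈ 0.8587

Pr(cosmic-ray hit | anomaly flag) ≈ 0.8587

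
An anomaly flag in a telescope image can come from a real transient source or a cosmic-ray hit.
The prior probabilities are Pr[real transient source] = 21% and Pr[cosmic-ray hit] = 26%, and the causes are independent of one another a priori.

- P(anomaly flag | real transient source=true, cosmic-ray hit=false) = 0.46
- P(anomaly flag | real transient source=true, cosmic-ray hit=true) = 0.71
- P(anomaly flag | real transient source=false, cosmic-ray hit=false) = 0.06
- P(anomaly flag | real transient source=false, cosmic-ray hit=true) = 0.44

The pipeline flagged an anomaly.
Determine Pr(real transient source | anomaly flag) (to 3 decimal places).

Enumerate the 4 (real transient source, cosmic-ray hit) configurations and weight by the priors:
  P(anomaly flag) = 0.06*0.79*0.74 + 0.44*0.79*0.26 + 0.46*0.21*0.74 + 0.71*0.21*0.26
        = 0.035076 + 0.090376 + 0.071484 + 0.038766 = 0.235702
The terms with real transient source present sum to 0.110250, so
  P(real transient source | anomaly flag) = 0.110250 / 0.235702 ≈ 0.468

Pr(real transient source | anomaly flag) ≈ 0.468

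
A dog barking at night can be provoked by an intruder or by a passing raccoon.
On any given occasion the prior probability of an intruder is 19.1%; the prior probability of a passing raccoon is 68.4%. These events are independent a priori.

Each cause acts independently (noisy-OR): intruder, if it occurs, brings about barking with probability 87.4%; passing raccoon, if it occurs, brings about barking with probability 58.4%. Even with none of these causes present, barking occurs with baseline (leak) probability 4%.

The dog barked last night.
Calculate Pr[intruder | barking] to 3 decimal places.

Pr[intruder | barking] ≈ 0.341

Under noisy-OR, P(barking | causes) = 1 − (1−0.04)·∏(1−qᵢ) over the active causes.
For the numerator, keep only intruder=true terms: 0.053055 + 0.124070 = 0.177125
The normalizing constant is 0.04·0.809·0.316 + 0.60064·0.809·0.684 + 0.87904·0.191·0.316 + 0.949681·0.191·0.684 = 0.519719
Posterior = 0.177125 / 0.519719 ≈ 0.341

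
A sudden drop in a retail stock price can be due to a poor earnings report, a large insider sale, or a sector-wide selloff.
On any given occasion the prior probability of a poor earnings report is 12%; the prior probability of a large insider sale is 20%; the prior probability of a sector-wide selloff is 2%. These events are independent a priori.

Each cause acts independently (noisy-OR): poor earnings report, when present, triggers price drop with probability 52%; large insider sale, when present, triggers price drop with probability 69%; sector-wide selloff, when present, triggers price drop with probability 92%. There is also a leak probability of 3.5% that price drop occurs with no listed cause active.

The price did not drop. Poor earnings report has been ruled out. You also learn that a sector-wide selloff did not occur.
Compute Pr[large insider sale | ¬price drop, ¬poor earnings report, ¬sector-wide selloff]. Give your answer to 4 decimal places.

Pr[large insider sale | ¬price drop, ¬poor earnings report, ¬sector-wide selloff] ≈ 0.0719

Under noisy-OR, P(price drop | causes) = 1 − (1−0.035)·∏(1−qᵢ) over the active causes.
Sum P(¬price drop|·) weighted by the priors over both values of large insider sale:
  P(¬price drop | ¬poor earnings report, ¬sector-wide selloff) = 0.965×0.8 + 0.29915×0.2
        = 0.772000 + 0.059830 = 0.831830
The terms with large insider sale present sum to 0.059830, so
  P(large insider sale | ¬price drop, ¬poor earnings report, ¬sector-wide selloff) = 0.059830 / 0.831830 ≈ 0.0719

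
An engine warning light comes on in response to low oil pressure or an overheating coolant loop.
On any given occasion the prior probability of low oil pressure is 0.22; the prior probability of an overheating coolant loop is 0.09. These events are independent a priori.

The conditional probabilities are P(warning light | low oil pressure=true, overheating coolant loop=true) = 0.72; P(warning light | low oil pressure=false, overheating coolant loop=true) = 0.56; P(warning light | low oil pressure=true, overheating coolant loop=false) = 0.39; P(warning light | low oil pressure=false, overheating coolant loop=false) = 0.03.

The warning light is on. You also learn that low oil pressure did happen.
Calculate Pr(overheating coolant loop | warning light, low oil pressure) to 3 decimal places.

Pr(overheating coolant loop | warning light, low oil pressure) ≈ 0.154

For the numerator, keep only overheating coolant loop=true terms: 0.72*0.09 = 0.064800
Normalizer over all consistent configurations: 0.39*0.91 + 0.72*0.09 = 0.419700
Posterior = 0.064800 / 0.419700 ≈ 0.154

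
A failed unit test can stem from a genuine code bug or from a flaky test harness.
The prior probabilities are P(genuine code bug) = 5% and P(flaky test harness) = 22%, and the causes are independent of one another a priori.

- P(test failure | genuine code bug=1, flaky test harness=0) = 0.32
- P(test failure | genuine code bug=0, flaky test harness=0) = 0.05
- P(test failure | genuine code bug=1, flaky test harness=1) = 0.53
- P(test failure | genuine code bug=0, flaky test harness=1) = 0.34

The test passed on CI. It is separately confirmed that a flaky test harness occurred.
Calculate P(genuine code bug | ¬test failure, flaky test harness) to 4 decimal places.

P(genuine code bug | ¬test failure, flaky test harness) ≈ 0.0361

P(¬test failure | flaky test harness) = 0.66*0.95 + 0.47*0.05 = 0.627000 + 0.023500 = 0.650500
The genuine code bug-present share is 0.47*0.05 = 0.023500.
Hence the posterior is 0.023500/0.650500 ≈ 0.0361.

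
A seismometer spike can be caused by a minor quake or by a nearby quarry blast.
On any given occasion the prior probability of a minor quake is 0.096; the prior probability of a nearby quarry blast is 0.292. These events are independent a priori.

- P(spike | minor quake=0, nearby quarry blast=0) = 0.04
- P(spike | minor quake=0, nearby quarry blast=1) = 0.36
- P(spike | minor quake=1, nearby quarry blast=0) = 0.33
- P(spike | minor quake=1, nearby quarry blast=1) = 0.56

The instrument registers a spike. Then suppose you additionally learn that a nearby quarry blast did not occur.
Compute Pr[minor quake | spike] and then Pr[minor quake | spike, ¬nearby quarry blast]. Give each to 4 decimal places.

Pr[minor quake | spike] ≈ 0.2402; Pr[minor quake | spike, ¬nearby quarry blast] ≈ 0.4670

Numerator (weight on configurations with minor quake): 0.022429 + 0.015698 = 0.038127
The normalizing constant is 0.04·0.904·0.708 + 0.36·0.904·0.292 + 0.33·0.096·0.708 + 0.56·0.096·0.292 = 0.158756
Posterior = 0.038127 / 0.158756 ≈ 0.2402

With the extra evidence:
Enumerate both values of minor quake and weight by the priors:
  P(spike | ¬nearby quarry blast) = 0.04×0.904 + 0.33×0.096
        = 0.036160 + 0.031680 = 0.067840
Configurations with minor quake contribute 0.031680, so
  P(minor quake | spike, ¬nearby quarry blast) = 0.031680 / 0.067840 ≈ 0.4670
With nearby quarry blast excluded, minor quake must carry more of the explanatory weight for the spike.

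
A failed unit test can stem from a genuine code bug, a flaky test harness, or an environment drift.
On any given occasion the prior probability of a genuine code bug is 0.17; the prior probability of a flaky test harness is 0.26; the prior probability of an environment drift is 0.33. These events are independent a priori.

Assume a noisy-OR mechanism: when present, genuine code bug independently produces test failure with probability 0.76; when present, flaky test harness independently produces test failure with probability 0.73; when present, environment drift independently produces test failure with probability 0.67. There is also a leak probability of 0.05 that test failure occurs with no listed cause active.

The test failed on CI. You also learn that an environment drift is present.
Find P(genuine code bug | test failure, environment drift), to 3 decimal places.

P(genuine code bug | test failure, environment drift) ≈ 0.205

Under noisy-OR, P(test failure | causes) = 1 − (1−0.05)·∏(1−qᵢ) over the active causes.
Sum P(test failure|·) weighted by the priors over the 4 (genuine code bug, flaky test harness) configurations:
  P(test failure | environment drift) = 0.6865·0.83·0.74 + 0.915355·0.83·0.26 + 0.92476·0.17·0.74 + 0.979685·0.17·0.26
        = 0.421648 + 0.197534 + 0.116335 + 0.043302 = 0.778819
The terms with genuine code bug present sum to 0.159637, so
  P(genuine code bug | test failure, environment drift) = 0.159637 / 0.778819 ≈ 0.205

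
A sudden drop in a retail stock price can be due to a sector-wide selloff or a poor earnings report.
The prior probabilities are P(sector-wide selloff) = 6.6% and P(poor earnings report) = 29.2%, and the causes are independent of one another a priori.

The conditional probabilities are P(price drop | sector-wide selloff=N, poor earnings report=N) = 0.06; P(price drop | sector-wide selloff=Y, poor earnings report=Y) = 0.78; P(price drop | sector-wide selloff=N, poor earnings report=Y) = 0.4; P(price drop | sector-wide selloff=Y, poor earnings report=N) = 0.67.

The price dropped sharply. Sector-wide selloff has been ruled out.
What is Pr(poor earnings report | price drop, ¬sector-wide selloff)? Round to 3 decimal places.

Pr(poor earnings report | price drop, ¬sector-wide selloff) ≈ 0.733

Sum P(price drop|·) weighted by the priors over both values of poor earnings report:
  P(price drop | ¬sector-wide selloff) = 0.06×0.708 + 0.4×0.292
        = 0.042480 + 0.116800 = 0.159280
Keeping only the poor earnings report-present terms gives 0.116800, so
  P(poor earnings report | price drop, ¬sector-wide selloff) = 0.116800 / 0.159280 ≈ 0.733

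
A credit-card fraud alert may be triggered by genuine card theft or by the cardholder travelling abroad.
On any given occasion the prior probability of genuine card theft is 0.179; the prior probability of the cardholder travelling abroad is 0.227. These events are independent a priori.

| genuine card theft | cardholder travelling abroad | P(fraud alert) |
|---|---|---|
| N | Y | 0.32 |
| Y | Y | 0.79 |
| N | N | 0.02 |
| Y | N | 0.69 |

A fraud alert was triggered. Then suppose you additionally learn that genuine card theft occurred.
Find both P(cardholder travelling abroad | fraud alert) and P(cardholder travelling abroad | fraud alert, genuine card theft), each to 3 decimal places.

P(cardholder travelling abroad | fraud alert) ≈ 0.459; P(cardholder travelling abroad | fraud alert, genuine card theft) ≈ 0.252

P(fraud alert) = 0.02*0.821*0.773 + 0.32*0.821*0.227 + 0.69*0.179*0.773 + 0.79*0.179*0.227 = 0.012693 + 0.059637 + 0.095473 + 0.032100 = 0.199903
Restricting to configurations with cardholder travelling abroad present: 0.059637 + 0.032100 = 0.091737.
P(cardholder travelling abroad | fraud alert) = 0.091737 / 0.199903 ≈ 0.459

Now condition on the additional information:
Enumerate both values of cardholder travelling abroad and weight by the priors:
  P(fraud alert | genuine card theft) = 0.69·0.773 + 0.79·0.227
        = 0.533370 + 0.179330 = 0.712700
The terms with cardholder travelling abroad present sum to 0.179330, so
  P(cardholder travelling abroad | fraud alert, genuine card theft) = 0.179330 / 0.712700 ≈ 0.252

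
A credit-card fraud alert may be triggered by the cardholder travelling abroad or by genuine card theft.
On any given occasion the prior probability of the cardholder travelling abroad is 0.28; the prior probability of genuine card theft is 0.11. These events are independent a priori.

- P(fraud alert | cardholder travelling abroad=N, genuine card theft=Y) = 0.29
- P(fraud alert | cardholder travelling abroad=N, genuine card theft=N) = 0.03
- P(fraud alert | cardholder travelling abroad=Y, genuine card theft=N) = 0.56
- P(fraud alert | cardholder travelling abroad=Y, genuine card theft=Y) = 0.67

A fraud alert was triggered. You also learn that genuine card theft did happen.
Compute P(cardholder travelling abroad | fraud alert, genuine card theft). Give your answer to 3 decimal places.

P(cardholder travelling abroad | fraud alert, genuine card theft) ≈ 0.473

P(fraud alert | genuine card theft) = 0.29*0.72 + 0.67*0.28 = 0.208800 + 0.187600 = 0.396400
The cardholder travelling abroad-present share is 0.67*0.28 = 0.187600.
P(cardholder travelling abroad | fraud alert, genuine card theft) = 0.187600 / 0.396400 ≈ 0.473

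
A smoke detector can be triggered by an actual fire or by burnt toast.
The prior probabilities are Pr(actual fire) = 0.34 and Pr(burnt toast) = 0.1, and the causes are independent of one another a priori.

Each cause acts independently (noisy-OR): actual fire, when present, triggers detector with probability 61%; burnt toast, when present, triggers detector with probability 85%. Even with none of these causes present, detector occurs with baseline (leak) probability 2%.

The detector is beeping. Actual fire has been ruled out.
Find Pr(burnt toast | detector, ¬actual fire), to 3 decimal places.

Pr(burnt toast | detector, ¬actual fire) ≈ 0.826

Under noisy-OR, P(detector | causes) = 1 − (1−0.02)·∏(1−qᵢ) over the active causes.
Weight on burnt toast=true, given the evidence: 0.853×0.1 = 0.085300
Normalizer over all consistent configurations: 0.02×0.9 + 0.853×0.1 = 0.103300
P(burnt toast | detector, ¬actual fire) = 0.085300/0.103300 ≈ 0.826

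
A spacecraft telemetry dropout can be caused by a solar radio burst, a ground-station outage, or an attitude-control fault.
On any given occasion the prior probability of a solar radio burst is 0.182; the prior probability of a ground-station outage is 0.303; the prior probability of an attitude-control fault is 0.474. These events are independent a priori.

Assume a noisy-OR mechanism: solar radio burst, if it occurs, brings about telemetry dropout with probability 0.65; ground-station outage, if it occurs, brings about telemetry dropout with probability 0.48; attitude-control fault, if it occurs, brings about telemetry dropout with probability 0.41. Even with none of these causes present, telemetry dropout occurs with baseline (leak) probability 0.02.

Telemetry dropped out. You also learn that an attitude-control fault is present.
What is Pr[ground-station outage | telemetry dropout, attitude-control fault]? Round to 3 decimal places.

Pr[ground-station outage | telemetry dropout, attitude-control fault] ≈ 0.395

Under noisy-OR, P(telemetry dropout | causes) = 1 − (1−0.02)·∏(1−qᵢ) over the active causes.
Sum P(telemetry dropout|·) weighted by the priors over the 4 (solar radio burst, ground-station outage) configurations:
  P(telemetry dropout | attitude-control fault) = 0.4218*0.818*0.697 + 0.699336*0.818*0.303 + 0.79763*0.182*0.697 + 0.894768*0.182*0.303
        = 0.240488 + 0.173333 + 0.101183 + 0.049343 = 0.564347
Keeping only the ground-station outage-present terms gives 0.222676, so
  P(ground-station outage | telemetry dropout, attitude-control fault) = 0.222676 / 0.564347 ≈ 0.395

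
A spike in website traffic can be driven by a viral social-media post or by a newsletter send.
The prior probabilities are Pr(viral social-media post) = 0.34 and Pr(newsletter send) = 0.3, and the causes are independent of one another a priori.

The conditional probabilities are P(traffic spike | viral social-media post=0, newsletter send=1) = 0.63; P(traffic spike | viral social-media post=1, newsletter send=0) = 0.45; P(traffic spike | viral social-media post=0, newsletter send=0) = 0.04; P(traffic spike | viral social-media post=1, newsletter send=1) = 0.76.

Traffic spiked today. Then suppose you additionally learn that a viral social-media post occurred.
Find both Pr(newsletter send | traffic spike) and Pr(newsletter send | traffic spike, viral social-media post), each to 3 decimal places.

Sum P(traffic spike|·) weighted by the priors over the 4 (viral social-media post, newsletter send) configurations:
  P(traffic spike) = 0.04*0.66*0.7 + 0.63*0.66*0.3 + 0.45*0.34*0.7 + 0.76*0.34*0.3
        = 0.018480 + 0.124740 + 0.107100 + 0.077520 = 0.327840
Keeping only the newsletter send-present terms gives 0.202260, so
  P(newsletter send | traffic spike) = 0.202260 / 0.327840 ≈ 0.617

Now condition on the additional information:
Numerator (weight on configurations with newsletter send): 0.76·0.3 = 0.228000
The normalizing constant is 0.45·0.7 + 0.76·0.3 = 0.543000
P(newsletter send | traffic spike, viral social-media post) = 0.228000/0.543000 ≈ 0.420

Pr(newsletter send | traffic spike) ≈ 0.617; Pr(newsletter send | traffic spike, viral social-media post) ≈ 0.420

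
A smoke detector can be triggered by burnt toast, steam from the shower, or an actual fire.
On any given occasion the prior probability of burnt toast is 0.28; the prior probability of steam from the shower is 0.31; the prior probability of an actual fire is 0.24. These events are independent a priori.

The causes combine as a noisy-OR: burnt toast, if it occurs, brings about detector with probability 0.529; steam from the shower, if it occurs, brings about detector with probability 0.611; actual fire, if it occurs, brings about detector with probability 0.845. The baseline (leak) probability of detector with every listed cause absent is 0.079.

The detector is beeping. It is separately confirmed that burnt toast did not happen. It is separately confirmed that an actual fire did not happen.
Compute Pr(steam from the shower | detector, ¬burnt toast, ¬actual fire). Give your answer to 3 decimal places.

Pr(steam from the shower | detector, ¬burnt toast, ¬actual fire) ≈ 0.785

Under noisy-OR, P(detector | causes) = 1 − (1−0.079)·∏(1−qᵢ) over the active causes.
Enumerate both values of steam from the shower and weight by the priors:
  P(detector | ¬burnt toast, ¬actual fire) = 0.079*0.69 + 0.641731*0.31
        = 0.054510 + 0.198937 = 0.253447
Configurations with steam from the shower contribute 0.198937, so
  P(steam from the shower | detector, ¬burnt toast, ¬actual fire) = 0.198937 / 0.253447 ≈ 0.785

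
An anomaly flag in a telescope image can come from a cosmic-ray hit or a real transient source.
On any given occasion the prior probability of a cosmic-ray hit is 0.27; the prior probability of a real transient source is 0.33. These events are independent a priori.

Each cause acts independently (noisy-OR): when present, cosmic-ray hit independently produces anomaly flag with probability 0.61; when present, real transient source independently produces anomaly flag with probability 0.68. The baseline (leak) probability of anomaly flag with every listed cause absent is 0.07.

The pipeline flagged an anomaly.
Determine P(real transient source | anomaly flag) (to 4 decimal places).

P(real transient source | anomaly flag) ≈ 0.6238

Under noisy-OR, P(anomaly flag | causes) = 1 − (1−0.07)·∏(1−qᵢ) over the active causes.
Numerator (weight on configurations with real transient source): 0.169208 + 0.078759 = 0.247967
Normalizer over all consistent configurations: 0.07×0.73×0.67 + 0.7024×0.73×0.33 + 0.6373×0.27×0.67 + 0.883936×0.27×0.33 = 0.397492
P(real transient source | anomaly flag) = 0.247967/0.397492 ≈ 0.6238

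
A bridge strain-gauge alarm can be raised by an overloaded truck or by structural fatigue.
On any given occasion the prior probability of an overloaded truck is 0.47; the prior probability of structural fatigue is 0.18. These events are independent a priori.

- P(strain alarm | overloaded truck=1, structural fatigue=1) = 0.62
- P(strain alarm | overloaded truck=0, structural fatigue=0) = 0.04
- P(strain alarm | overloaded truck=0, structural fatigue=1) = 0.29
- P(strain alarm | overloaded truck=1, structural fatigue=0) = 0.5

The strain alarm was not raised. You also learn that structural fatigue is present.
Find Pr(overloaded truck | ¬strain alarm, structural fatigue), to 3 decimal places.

P(¬strain alarm | structural fatigue) = 0.71*0.53 + 0.38*0.47 = 0.376300 + 0.178600 = 0.554900
The overloaded truck-present share is 0.38*0.47 = 0.178600.
So P(overloaded truck | ¬strain alarm, structural fatigue) = 0.178600/0.554900 ≈ 0.322.

Pr(overloaded truck | ¬strain alarm, structural fatigue) ≈ 0.322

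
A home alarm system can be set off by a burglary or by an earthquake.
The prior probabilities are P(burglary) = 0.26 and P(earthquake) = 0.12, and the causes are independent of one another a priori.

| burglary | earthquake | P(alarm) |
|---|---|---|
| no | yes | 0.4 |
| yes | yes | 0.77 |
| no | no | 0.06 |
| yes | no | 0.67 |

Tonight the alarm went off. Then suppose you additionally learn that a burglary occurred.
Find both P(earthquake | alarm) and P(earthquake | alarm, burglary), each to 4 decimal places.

P(alarm) = 0.06×0.74×0.88 + 0.4×0.74×0.12 + 0.67×0.26×0.88 + 0.77×0.26×0.12 = 0.039072 + 0.035520 + 0.153296 + 0.024024 = 0.251912
Restricting to configurations with earthquake present: 0.035520 + 0.024024 = 0.059544.
So P(earthquake | alarm) = 0.059544/0.251912 ≈ 0.2364.

Now condition on the additional information:
Numerator (weight on configurations with earthquake): 0.77*0.12 = 0.092400
Normalizer over all consistent configurations: 0.67*0.88 + 0.77*0.12 = 0.682000
Posterior = 0.092400 / 0.682000 ≈ 0.1355
Conditioning on burglary lowers the posterior on earthquake: the classic explaining-away effect in a common-effect structure.

P(earthquake | alarm) ≈ 0.2364; P(earthquake | alarm, burglary) ≈ 0.1355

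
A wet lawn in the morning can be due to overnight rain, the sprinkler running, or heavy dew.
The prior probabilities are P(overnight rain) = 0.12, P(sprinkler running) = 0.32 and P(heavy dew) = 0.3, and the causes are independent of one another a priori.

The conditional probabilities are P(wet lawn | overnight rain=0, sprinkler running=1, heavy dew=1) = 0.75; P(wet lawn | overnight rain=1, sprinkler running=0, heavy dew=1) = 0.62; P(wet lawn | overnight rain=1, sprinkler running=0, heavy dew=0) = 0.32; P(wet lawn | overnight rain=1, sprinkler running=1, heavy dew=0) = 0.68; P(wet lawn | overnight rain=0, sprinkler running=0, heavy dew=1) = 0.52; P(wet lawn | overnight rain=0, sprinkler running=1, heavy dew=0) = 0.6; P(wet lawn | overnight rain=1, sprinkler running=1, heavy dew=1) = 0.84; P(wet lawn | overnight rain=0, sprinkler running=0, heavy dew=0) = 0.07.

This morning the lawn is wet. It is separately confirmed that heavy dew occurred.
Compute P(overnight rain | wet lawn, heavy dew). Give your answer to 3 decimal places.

Weight on overnight rain=true, given the evidence: 0.050592 + 0.032256 = 0.082848
Denominator P(wet lawn | heavy dew): 0.52·0.88·0.68 + 0.75·0.88·0.32 + 0.62·0.12·0.68 + 0.84·0.12·0.32 = 0.605216
P(overnight rain | wet lawn, heavy dew) = 0.082848/0.605216 ≈ 0.137

P(overnight rain | wet lawn, heavy dew) ≈ 0.137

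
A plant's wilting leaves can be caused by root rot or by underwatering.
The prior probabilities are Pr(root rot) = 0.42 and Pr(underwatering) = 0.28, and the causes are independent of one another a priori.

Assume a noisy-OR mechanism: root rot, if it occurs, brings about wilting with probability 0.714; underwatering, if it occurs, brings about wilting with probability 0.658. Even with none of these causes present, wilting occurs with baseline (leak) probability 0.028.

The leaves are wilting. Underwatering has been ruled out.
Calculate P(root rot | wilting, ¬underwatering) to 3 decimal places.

Under noisy-OR, P(wilting | causes) = 1 − (1−0.028)·∏(1−qᵢ) over the active causes.
P(wilting | ¬underwatering) = 0.028*0.58 + 0.722008*0.42 = 0.016240 + 0.303243 = 0.319483
Of this, 0.303243 comes from 0.722008*0.42 (the root rot=true cases).
P(root rot | wilting, ¬underwatering) = 0.303243 / 0.319483 ≈ 0.949

P(root rot | wilting, ¬underwatering) ≈ 0.949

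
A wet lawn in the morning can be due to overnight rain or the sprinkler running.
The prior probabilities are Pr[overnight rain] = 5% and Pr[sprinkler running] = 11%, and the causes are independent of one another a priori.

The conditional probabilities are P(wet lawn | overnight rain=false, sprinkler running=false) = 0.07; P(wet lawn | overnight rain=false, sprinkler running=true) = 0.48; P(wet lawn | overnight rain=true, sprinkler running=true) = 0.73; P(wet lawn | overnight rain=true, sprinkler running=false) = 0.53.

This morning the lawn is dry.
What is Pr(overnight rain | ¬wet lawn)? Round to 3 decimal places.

Sum P(¬wet lawn|·) weighted by the priors over the 4 (overnight rain, sprinkler running) configurations:
  P(¬wet lawn) = 0.93·0.95·0.89 + 0.52·0.95·0.11 + 0.47·0.05·0.89 + 0.27·0.05·0.11
        = 0.786315 + 0.054340 + 0.020915 + 0.001485 = 0.863055
Keeping only the overnight rain-present terms gives 0.022400, so
  P(overnight rain | ¬wet lawn) = 0.022400 / 0.863055 ≈ 0.026

Pr(overnight rain | ¬wet lawn) ≈ 0.026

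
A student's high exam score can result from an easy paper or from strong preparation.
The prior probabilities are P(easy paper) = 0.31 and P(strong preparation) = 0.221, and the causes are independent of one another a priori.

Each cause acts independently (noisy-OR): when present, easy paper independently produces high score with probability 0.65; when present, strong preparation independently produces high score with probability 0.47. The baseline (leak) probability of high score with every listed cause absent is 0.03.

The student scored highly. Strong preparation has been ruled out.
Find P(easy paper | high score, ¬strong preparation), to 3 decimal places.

P(easy paper | high score, ¬strong preparation) ≈ 0.908

Under noisy-OR, P(high score | causes) = 1 − (1−0.03)·∏(1−qᵢ) over the active causes.
Numerator (weight on configurations with easy paper): 0.6605·0.31 = 0.204755
The normalizing constant is 0.03·0.69 + 0.6605·0.31 = 0.225455
Posterior = 0.204755 / 0.225455 ≈ 0.908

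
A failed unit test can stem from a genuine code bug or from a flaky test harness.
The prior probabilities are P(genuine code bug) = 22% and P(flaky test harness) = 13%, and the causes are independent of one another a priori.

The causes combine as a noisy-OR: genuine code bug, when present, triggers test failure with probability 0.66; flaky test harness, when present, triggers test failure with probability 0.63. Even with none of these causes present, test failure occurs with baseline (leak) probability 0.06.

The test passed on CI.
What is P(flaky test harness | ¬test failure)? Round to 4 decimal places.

P(flaky test harness | ¬test failure) ≈ 0.0524

Under noisy-OR, P(test failure | causes) = 1 − (1−0.06)·∏(1−qᵢ) over the active causes.
Numerator (weight on configurations with flaky test harness): 0.035267 + 0.003382 = 0.038649
Denominator P(¬test failure): 0.94×0.78×0.87 + 0.3478×0.78×0.13 + 0.3196×0.22×0.87 + 0.118252×0.22×0.13 = 0.737704
Posterior = 0.038649 / 0.737704 ≈ 0.0524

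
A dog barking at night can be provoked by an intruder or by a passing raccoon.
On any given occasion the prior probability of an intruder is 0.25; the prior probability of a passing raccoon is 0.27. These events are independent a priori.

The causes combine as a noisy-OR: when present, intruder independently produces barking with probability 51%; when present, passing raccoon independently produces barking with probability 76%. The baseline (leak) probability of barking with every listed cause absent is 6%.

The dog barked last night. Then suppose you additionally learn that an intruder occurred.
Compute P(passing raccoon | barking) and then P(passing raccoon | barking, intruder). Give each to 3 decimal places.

Under noisy-OR, P(barking | causes) = 1 − (1−0.06)·∏(1−qᵢ) over the active causes.
Weight on passing raccoon=true, given the evidence: 0.156816 + 0.060038 = 0.216854
Normalizer over all consistent configurations: 0.06*0.75*0.73 + 0.7744*0.75*0.27 + 0.5394*0.25*0.73 + 0.889456*0.25*0.27 = 0.348145
P(passing raccoon | barking) = 0.216854/0.348145 ≈ 0.623

Now also conditioning on intruder=true:
Enumerate both values of passing raccoon and weight by the priors:
  P(barking | intruder) = 0.5394·0.73 + 0.889456·0.27
        = 0.393762 + 0.240153 = 0.633915
The terms with passing raccoon present sum to 0.240153, so
  P(passing raccoon | barking, intruder) = 0.240153 / 0.633915 ≈ 0.379
The drop from 0.623 to 0.379 is the explaining-away (discounting) effect.

P(passing raccoon | barking) ≈ 0.623; P(passing raccoon | barking, intruder) ≈ 0.379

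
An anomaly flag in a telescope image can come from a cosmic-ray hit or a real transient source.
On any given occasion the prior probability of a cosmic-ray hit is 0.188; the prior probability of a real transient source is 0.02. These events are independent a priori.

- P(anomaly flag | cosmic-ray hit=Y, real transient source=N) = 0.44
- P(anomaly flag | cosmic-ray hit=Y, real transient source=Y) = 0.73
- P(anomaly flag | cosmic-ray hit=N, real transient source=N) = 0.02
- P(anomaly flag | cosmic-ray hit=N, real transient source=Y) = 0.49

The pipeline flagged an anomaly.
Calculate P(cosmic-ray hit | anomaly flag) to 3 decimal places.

P(cosmic-ray hit | anomaly flag) ≈ 0.778

Sum P(anomaly flag|·) weighted by the priors over the 4 (cosmic-ray hit, real transient source) configurations:
  P(anomaly flag) = 0.02×0.812×0.98 + 0.49×0.812×0.02 + 0.44×0.188×0.98 + 0.73×0.188×0.02
        = 0.015915 + 0.007958 + 0.081066 + 0.002745 = 0.107684
Keeping only the cosmic-ray hit-present terms gives 0.083811, so
  P(cosmic-ray hit | anomaly flag) = 0.083811 / 0.107684 ≈ 0.778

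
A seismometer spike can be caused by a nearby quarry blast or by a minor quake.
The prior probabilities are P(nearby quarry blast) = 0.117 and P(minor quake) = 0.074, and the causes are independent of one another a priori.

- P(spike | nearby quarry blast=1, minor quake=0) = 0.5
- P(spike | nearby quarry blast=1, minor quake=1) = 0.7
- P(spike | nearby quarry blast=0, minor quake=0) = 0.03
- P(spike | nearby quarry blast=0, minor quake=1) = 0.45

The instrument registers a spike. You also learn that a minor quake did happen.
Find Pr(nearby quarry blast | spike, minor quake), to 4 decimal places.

Pr(nearby quarry blast | spike, minor quake) ≈ 0.1709

For the numerator, keep only nearby quarry blast=true terms: 0.7*0.117 = 0.081900
The normalizing constant is 0.45*0.883 + 0.7*0.117 = 0.479250
P(nearby quarry blast | spike, minor quake) = 0.081900/0.479250 ≈ 0.1709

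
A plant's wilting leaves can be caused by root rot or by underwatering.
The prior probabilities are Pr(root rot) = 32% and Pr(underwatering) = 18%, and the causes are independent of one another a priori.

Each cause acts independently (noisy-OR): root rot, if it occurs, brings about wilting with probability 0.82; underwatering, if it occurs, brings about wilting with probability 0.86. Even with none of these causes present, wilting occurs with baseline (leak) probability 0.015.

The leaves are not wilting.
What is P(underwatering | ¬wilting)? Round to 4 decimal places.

P(underwatering | ¬wilting) ≈ 0.0298

Under noisy-OR, P(wilting | causes) = 1 − (1−0.015)·∏(1−qᵢ) over the active causes.
By total probability over the 4 (root rot, underwatering) configurations:
  P(¬wilting) = 0.985*0.68*0.82 + 0.1379*0.68*0.18 + 0.1773*0.32*0.82 + 0.024822*0.32*0.18
        = 0.549236 + 0.016879 + 0.046524 + 0.001430 = 0.614069
Keeping only the underwatering-present terms gives 0.018309, so
  P(underwatering | ¬wilting) = 0.018309 / 0.614069 ≈ 0.0298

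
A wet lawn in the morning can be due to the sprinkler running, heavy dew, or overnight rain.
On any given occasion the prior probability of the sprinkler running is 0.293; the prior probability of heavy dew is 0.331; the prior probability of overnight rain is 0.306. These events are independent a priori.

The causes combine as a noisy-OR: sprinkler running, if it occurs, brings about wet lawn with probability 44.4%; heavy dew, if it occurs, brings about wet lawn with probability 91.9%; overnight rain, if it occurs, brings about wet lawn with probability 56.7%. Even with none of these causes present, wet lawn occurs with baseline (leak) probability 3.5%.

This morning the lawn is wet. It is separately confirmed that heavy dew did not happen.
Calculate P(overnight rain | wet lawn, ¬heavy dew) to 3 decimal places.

P(overnight rain | wet lawn, ¬heavy dew) ≈ 0.636

Under noisy-OR, P(wet lawn | causes) = 1 − (1−0.035)·∏(1−qᵢ) over the active causes.
P(wet lawn | ¬heavy dew) = 0.035*0.707*0.694 + 0.582155*0.707*0.306 + 0.46346*0.293*0.694 + 0.767678*0.293*0.306 = 0.017173 + 0.125945 + 0.094241 + 0.068828 = 0.306187
Of this, 0.194773 comes from 0.125945 + 0.068828 (the overnight rain=true cases).
P(overnight rain | wet lawn, ¬heavy dew) = 0.194773 / 0.306187 ≈ 0.636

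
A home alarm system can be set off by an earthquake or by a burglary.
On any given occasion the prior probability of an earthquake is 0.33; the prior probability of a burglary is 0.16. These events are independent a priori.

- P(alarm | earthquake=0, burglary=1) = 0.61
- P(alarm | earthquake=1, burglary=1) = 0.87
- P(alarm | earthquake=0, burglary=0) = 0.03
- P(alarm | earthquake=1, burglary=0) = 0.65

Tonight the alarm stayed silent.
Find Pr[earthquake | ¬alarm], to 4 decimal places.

Enumerate the 4 (earthquake, burglary) configurations and weight by the priors:
  P(¬alarm) = 0.97*0.67*0.84 + 0.39*0.67*0.16 + 0.35*0.33*0.84 + 0.13*0.33*0.16
        = 0.545916 + 0.041808 + 0.097020 + 0.006864 = 0.691608
Configurations with earthquake contribute 0.103884, so
  P(earthquake | ¬alarm) = 0.103884 / 0.691608 ≈ 0.1502

Pr[earthquake | ¬alarm] ≈ 0.1502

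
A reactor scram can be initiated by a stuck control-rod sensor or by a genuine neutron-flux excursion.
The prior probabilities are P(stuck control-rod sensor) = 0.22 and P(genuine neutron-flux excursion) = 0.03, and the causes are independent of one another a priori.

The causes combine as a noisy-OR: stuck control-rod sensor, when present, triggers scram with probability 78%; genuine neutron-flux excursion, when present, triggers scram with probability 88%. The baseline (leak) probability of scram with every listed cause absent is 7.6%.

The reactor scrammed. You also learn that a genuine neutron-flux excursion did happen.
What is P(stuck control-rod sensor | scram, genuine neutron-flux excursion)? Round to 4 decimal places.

P(stuck control-rod sensor | scram, genuine neutron-flux excursion) ≈ 0.2363

Under noisy-OR, P(scram | causes) = 1 − (1−0.076)·∏(1−qᵢ) over the active causes.
Enumerate both values of stuck control-rod sensor and weight by the priors:
  P(scram | genuine neutron-flux excursion) = 0.88912·0.78 + 0.975606·0.22
        = 0.693514 + 0.214633 = 0.908147
The terms with stuck control-rod sensor present sum to 0.214633, so
  P(stuck control-rod sensor | scram, genuine neutron-flux excursion) = 0.214633 / 0.908147 ≈ 0.2363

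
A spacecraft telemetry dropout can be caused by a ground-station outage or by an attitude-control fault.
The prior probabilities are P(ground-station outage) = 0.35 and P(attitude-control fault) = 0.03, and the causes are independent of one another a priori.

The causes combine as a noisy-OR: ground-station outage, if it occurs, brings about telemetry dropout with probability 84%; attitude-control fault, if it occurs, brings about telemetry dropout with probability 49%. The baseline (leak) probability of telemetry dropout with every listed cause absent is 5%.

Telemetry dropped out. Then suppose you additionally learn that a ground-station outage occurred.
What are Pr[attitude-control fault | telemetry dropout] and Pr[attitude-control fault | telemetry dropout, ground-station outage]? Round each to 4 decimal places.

Pr[attitude-control fault | telemetry dropout] ≈ 0.0582; Pr[attitude-control fault | telemetry dropout, ground-station outage] ≈ 0.0325

Under noisy-OR, P(telemetry dropout | causes) = 1 − (1−0.05)·∏(1−qᵢ) over the active causes.
Weight on attitude-control fault=true, given the evidence: 0.010052 + 0.009686 = 0.019738
The normalizing constant is 0.05×0.65×0.97 + 0.5155×0.65×0.03 + 0.848×0.35×0.97 + 0.92248×0.35×0.03 = 0.339159
P(attitude-control fault | telemetry dropout) = 0.019738/0.339159 ≈ 0.0582

With the extra evidence:
By total probability over both values of attitude-control fault:
  P(telemetry dropout | ground-station outage) = 0.848×0.97 + 0.92248×0.03
        = 0.822560 + 0.027674 = 0.850234
Keeping only the attitude-control fault-present terms gives 0.027674, so
  P(attitude-control fault | telemetry dropout, ground-station outage) = 0.027674 / 0.850234 ≈ 0.0325
The drop from 0.0582 to 0.0325 is the explaining-away (discounting) effect.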